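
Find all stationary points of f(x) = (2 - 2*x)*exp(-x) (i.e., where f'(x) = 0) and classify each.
f'(x) = 2*(x - 2)*exp(-x)

Solve f'(x) = 0:
  f'(x) = (2*x - 4)·exp(-x) and exp(-x) > 0 for every x, so f'(x) = 0 ⇔ 2*x - 4 = 0.
  Factor: 2*x - 4 = 2*(x - 2) = 0.
  ⇒ x = 2

f''(x) = 2*(3 - x)*exp(-x)
Second-derivative test at each critical point:
  f''(2) = 0.2707 > 0 → local minimum

Critical points: x = 2 (local minimum)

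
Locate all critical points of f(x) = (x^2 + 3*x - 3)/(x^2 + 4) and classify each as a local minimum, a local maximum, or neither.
f'(x) = (-3*x^2 + 14*x + 12)/(x^4 + 8*x^2 + 16)

Solve f'(x) = 0:
  f'(x) = -(3*x^2 - 14*x - 12)/(x^2 + 4)^2; the denominator is positive wherever f is defined, so f'(x) = 0 ⇔ -3*x^2 + 14*x + 12 = 0.
  3*x^2 - 14*x - 12 = 0 has no rational roots; quadratic formula: x = (14 ± √340)/6.
  ⇒ x = 7/3 - sqrt(85)/3 ≈ -0.7398, 7/3 + sqrt(85)/3 ≈ 5.4065

f''(x) = 2*(3*x^3 - 21*x^2 - 36*x + 28)/(x^6 + 12*x^4 + 48*x^2 + 64)
Second-derivative test at each critical point:
  f''(-0.7398) = 0.8917 > 0 → local minimum
  f''(5.4065) = -0.0167 < 0 → local maximum

Critical points: x = 7/3 - sqrt(85)/3 ≈ -0.7398 (local minimum); x = 7/3 + sqrt(85)/3 ≈ 5.4065 (local maximum)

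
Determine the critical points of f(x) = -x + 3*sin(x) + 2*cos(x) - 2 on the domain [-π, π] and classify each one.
f'(x) = -2*sin(x) + 3*cos(x) - 1

Solve f'(x) = 0 on [-π, π]:
  f'(x) = 0 ⇔ -2*sin(x) + 3*cos(x) = 1. Write the left side as R·cos(x + φ) with R = √(3² + 2²) = sqrt(13), cos φ = 3*sqrt(13)/13, sin φ = 2*sqrt(13)/13; then cos(x + φ) = sqrt(13)/13. Solve for x and keep the solutions lying in [-π, π].
  ⇒ x = -pi + atan((-6*sqrt(3) - 2)/(3 - 4*sqrt(3))) ≈ -1.8778, atan((-2 + 6*sqrt(3))/(3 + 4*sqrt(3))) ≈ 0.7018

f''(x) = -3*sin(x) - 2*cos(x)
Second-derivative test at each critical point:
  f''(-1.8778) = 3.4641 > 0 → local minimum
  f''(0.7018) = -3.4641 < 0 → local maximum

Critical points: x = -pi + atan((-6*sqrt(3) - 2)/(3 - 4*sqrt(3))) ≈ -1.8778 (local minimum); x = atan((-2 + 6*sqrt(3))/(3 + 4*sqrt(3))) ≈ 0.7018 (local maximum)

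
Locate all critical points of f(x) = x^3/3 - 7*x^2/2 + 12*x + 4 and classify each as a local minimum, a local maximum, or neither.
f'(x) = x^2 - 7*x + 12

Solve f'(x) = 0:
  Factor: x^2 - 7*x + 12 = (x - 4)*(x - 3) = 0.
  ⇒ x = 3, 4

f''(x) = 2*x - 7
Second-derivative test at each critical point:
  f''(3) = -1 < 0 → local maximum
  f''(4) = 1 > 0 → local minimum

Critical points: x = 3 (local maximum); x = 4 (local minimum)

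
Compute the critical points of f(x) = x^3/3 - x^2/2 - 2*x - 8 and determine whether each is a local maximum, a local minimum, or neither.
f'(x) = x^2 - x - 2

Solve f'(x) = 0:
  Factor: x^2 - x - 2 = (x - 2)*(x + 1) = 0.
  ⇒ x = -1, 2

f''(x) = 2*x - 1
Second-derivative test at each critical point:
  f''(-1) = -3 < 0 → local maximum
  f''(2) = 3 > 0 → local minimum

Critical points: x = -1 (local maximum); x = 2 (local minimum)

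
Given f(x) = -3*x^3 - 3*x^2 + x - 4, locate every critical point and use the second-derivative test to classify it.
f'(x) = -9*x^2 - 6*x + 1

Solve f'(x) = 0:
  9*x^2 + 6*x - 1 = 0 has no rational roots; quadratic formula: x = (-6 ± √72)/18.
  ⇒ x = -sqrt(2)/3 - 1/3 ≈ -0.8047, -1/3 + sqrt(2)/3 ≈ 0.1381

f''(x) = -18*x - 6
Second-derivative test at each critical point:
  f''(-0.8047) = 8.4853 > 0 → local minimum
  f''(0.1381) = -8.4853 < 0 → local maximum

Critical points: x = -sqrt(2)/3 - 1/3 ≈ -0.8047 (local minimum); x = -1/3 + sqrt(2)/3 ≈ 0.1381 (local maximum)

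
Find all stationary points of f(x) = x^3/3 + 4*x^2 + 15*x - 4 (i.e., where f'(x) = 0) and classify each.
f'(x) = x^2 + 8*x + 15

Solve f'(x) = 0:
  Factor: x^2 + 8*x + 15 = (x + 3)*(x + 5) = 0.
  ⇒ x = -5, -3

f''(x) = 2*x + 8
Second-derivative test at each critical point:
  f''(-5) = -2 < 0 → local maximum
  f''(-3) = 2 > 0 → local minimum

Critical points: x = -5 (local maximum); x = -3 (local minimum)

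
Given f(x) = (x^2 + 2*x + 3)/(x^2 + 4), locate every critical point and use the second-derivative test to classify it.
f'(x) = 2*(-x^2 + x + 4)/(x^4 + 8*x^2 + 16)

Solve f'(x) = 0:
  f'(x) = -2*(x^2 - x - 4)/(x^2 + 4)^2; the denominator is positive wherever f is defined, so f'(x) = 0 ⇔ -2*x^2 + 2*x + 8 = 0.
  Factor: -2*x^2 + 2*x + 8 = -2*(x^2 - x - 4); x^2 - x - 4 = 0 has no rational roots; quadratic formula: x = (1 ± √17)/2.
  ⇒ x = 1/2 - sqrt(17)/2 ≈ -1.5616, 1/2 + sqrt(17)/2 ≈ 2.5616

f''(x) = 2*(2*x^3 - 3*x^2 - 24*x + 4)/(x^6 + 12*x^4 + 48*x^2 + 64)
Second-derivative test at each critical point:
  f''(-1.5616) = 0.1989 > 0 → local minimum
  f''(2.5616) = -0.0739 < 0 → local maximum

Critical points: x = 1/2 - sqrt(17)/2 ≈ -1.5616 (local minimum); x = 1/2 + sqrt(17)/2 ≈ 2.5616 (local maximum)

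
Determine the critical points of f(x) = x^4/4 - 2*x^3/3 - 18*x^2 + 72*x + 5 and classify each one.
f'(x) = x^3 - 2*x^2 - 36*x + 72

Solve f'(x) = 0:
  Factor: x^3 - 2*x^2 - 36*x + 72 = (x - 6)*(x - 2)*(x + 6) = 0.
  ⇒ x = -6, 2, 6

f''(x) = 3*x^2 - 4*x - 36
Second-derivative test at each critical point:
  f''(-6) = 96 > 0 → local minimum
  f''(2) = -32 < 0 → local maximum
  f''(6) = 48 > 0 → local minimum

Critical points: x = -6 (local minimum); x = 2 (local maximum); x = 6 (local minimum)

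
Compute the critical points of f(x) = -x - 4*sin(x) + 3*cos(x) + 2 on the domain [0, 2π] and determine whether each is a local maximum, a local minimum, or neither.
f'(x) = -3*sin(x) - 4*cos(x) - 1

Solve f'(x) = 0 on [0, 2π]:
  f'(x) = 0 ⇔ -3*sin(x) - 4*cos(x) = 1. Write the left side as R·cos(x + φ) with R = √((-4)² + 3²) = 5, cos φ = -4/5, sin φ = 3/5; then cos(x + φ) = 1/5. Solve for x and keep the solutions lying in [0, 2π].
  ⇒ x = atan((-3 + 8*sqrt(6))/(-6*sqrt(6) - 4)) + pi ≈ 2.4157, atan((-8*sqrt(6) - 3)/(-4 + 6*sqrt(6))) + 2*pi ≈ 5.1545

f''(x) = 4*sin(x) - 3*cos(x)
Second-derivative test at each critical point:
  f''(2.4157) = 4.8990 > 0 → local minimum
  f''(5.1545) = -4.8990 < 0 → local maximum

Critical points: x = atan((-3 + 8*sqrt(6))/(-6*sqrt(6) - 4)) + pi ≈ 2.4157 (local minimum); x = atan((-8*sqrt(6) - 3)/(-4 + 6*sqrt(6))) + 2*pi ≈ 5.1545 (local maximum)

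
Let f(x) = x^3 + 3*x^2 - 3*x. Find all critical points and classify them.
f'(x) = 3*x^2 + 6*x - 3

Solve f'(x) = 0:
  Factor: 3*x^2 + 6*x - 3 = 3*(x^2 + 2*x - 1); x^2 + 2*x - 1 = 0 has no rational roots; quadratic formula: x = (-2 ± √8)/2.
  ⇒ x = -sqrt(2) - 1 ≈ -2.4142, -1 + sqrt(2) ≈ 0.4142

f''(x) = 6*x + 6
Second-derivative test at each critical point:
  f''(-2.4142) = -8.4853 < 0 → local maximum
  f''(0.4142) = 8.4853 > 0 → local minimum

Critical points: x = -sqrt(2) - 1 ≈ -2.4142 (local maximum); x = -1 + sqrt(2) ≈ 0.4142 (local minimum)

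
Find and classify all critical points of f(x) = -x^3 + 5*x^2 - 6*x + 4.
f'(x) = -3*x^2 + 10*x - 6

Solve f'(x) = 0:
  3*x^2 - 10*x + 6 = 0 has no rational roots; quadratic formula: x = (10 ± √28)/6.
  ⇒ x = 5/3 - sqrt(7)/3 ≈ 0.7847, sqrt(7)/3 + 5/3 ≈ 2.5486

f''(x) = 10 - 6*x
Second-derivative test at each critical point:
  f''(0.7847) = 5.2915 > 0 → local minimum
  f''(2.5486) = -5.2915 < 0 → local maximum

Critical points: x = 5/3 - sqrt(7)/3 ≈ 0.7847 (local minimum); x = sqrt(7)/3 + 5/3 ≈ 2.5486 (local maximum)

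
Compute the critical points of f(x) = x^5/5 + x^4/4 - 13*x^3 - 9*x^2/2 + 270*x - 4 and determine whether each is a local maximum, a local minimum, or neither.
f'(x) = x^4 + x^3 - 39*x^2 - 9*x + 270

Solve f'(x) = 0:
  Factor: x^4 + x^3 - 39*x^2 - 9*x + 270 = (x - 5)*(x - 3)*(x + 3)*(x + 6) = 0.
  ⇒ x = -6, -3, 3, 5

f''(x) = 4*x^3 + 3*x^2 - 78*x - 9
Second-derivative test at each critical point:
  f''(-6) = -297 < 0 → local maximum
  f''(-3) = 144 > 0 → local minimum
  f''(3) = -108 < 0 → local maximum
  f''(5) = 176 > 0 → local minimum

Critical points: x = -6 (local maximum); x = -3 (local minimum); x = 3 (local maximum); x = 5 (local minimum)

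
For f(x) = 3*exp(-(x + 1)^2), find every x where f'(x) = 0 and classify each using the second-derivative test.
f'(x) = 6*(-x - 1)*exp(-(x + 1)^2)

Solve f'(x) = 0:
  f'(x) = (-6*x - 6)·exp(-(x + 1)^2) and exp(-(x + 1)^2) > 0 for every x, so f'(x) = 0 ⇔ -6*x - 6 = 0.
  Factor: -6*x - 6 = -6*(x + 1) = 0.
  ⇒ x = -1

f''(x) = 6*(2*(x + 1)^2 - 1)*exp(-(x + 1)^2)
Second-derivative test at each critical point:
  f''(-1) = -6 < 0 → local maximum

Critical points: x = -1 (local maximum)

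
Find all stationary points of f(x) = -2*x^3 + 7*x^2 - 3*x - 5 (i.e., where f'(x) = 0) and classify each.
f'(x) = -6*x^2 + 14*x - 3

Solve f'(x) = 0:
  6*x^2 - 14*x + 3 = 0 has no rational roots; quadratic formula: x = (14 ± √124)/12.
  ⇒ x = 7/6 - sqrt(31)/6 ≈ 0.2387, sqrt(31)/6 + 7/6 ≈ 2.0946

f''(x) = 14 - 12*x
Second-derivative test at each critical point:
  f''(0.2387) = 11.1355 > 0 → local minimum
  f''(2.0946) = -11.1355 < 0 → local maximum

Critical points: x = 7/6 - sqrt(31)/6 ≈ 0.2387 (local minimum); x = sqrt(31)/6 + 7/6 ≈ 2.0946 (local maximum)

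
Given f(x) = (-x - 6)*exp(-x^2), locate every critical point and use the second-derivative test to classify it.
f'(x) = (2*x*(x + 6) - 1)*exp(-x^2)

Solve f'(x) = 0:
  f'(x) = (2*x^2 + 12*x - 1)·exp(-x^2) and exp(-x^2) > 0 for every x, so f'(x) = 0 ⇔ 2*x^2 + 12*x - 1 = 0.
  2*x^2 + 12*x - 1 = 0 has no rational roots; quadratic formula: x = (-12 ± √152)/4.
  ⇒ x = -sqrt(38)/2 - 3 ≈ -6.0822, -3 + sqrt(38)/2 ≈ 0.0822

f''(x) = 2*(-2*x^2*(x + 6) + 3*x + 6)*exp(-x^2)
Second-derivative test at each critical point:
  f''(-6.0822) = -1.059e-15 < 0 → local maximum
  f''(0.0822) = 12.2458 > 0 → local minimum

Critical points: x = -sqrt(38)/2 - 3 ≈ -6.0822 (local maximum); x = -3 + sqrt(38)/2 ≈ 0.0822 (local minimum)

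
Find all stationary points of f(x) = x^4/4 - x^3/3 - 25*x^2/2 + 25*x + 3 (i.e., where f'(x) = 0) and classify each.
f'(x) = x^3 - x^2 - 25*x + 25

Solve f'(x) = 0:
  Factor: x^3 - x^2 - 25*x + 25 = (x - 5)*(x - 1)*(x + 5) = 0.
  ⇒ x = -5, 1, 5

f''(x) = 3*x^2 - 2*x - 25
Second-derivative test at each critical point:
  f''(-5) = 60 > 0 → local minimum
  f''(1) = -24 < 0 → local maximum
  f''(5) = 40 > 0 → local minimum

Critical points: x = -5 (local minimum); x = 1 (local maximum); x = 5 (local minimum)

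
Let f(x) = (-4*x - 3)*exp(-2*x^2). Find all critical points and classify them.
f'(x) = 4*(x*(4*x + 3) - 1)*exp(-2*x^2)

Solve f'(x) = 0:
  f'(x) = (16*x^2 + 12*x - 4)·exp(-2*x^2) and exp(-2*x^2) > 0 for every x, so f'(x) = 0 ⇔ 16*x^2 + 12*x - 4 = 0.
  Factor: 16*x^2 + 12*x - 4 = 4*(x + 1)*(4*x - 1) = 0.
  ⇒ x = -1, 1/4

f''(x) = 4*(-16*x^3 - 12*x^2 + 12*x + 3)*exp(-2*x^2)
Second-derivative test at each critical point:
  f''(-1) = -2.7067 < 0 → local maximum
  f''(1/4) = 17.6499 > 0 → local minimum

Critical points: x = -1 (local maximum); x = 1/4 (local minimum)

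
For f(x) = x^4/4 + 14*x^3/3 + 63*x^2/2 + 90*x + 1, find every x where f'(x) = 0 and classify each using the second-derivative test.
f'(x) = x^3 + 14*x^2 + 63*x + 90

Solve f'(x) = 0:
  Factor: x^3 + 14*x^2 + 63*x + 90 = (x + 3)*(x + 5)*(x + 6) = 0.
  ⇒ x = -6, -5, -3

f''(x) = 3*x^2 + 28*x + 63
Second-derivative test at each critical point:
  f''(-6) = 3 > 0 → local minimum
  f''(-5) = -2 < 0 → local maximum
  f''(-3) = 6 > 0 → local minimum

Critical points: x = -6 (local minimum); x = -5 (local maximum); x = -3 (local minimum)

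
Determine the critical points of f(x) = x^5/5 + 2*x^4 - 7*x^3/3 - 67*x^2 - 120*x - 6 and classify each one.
f'(x) = x^4 + 8*x^3 - 7*x^2 - 134*x - 120

Solve f'(x) = 0:
  Factor: x^4 + 8*x^3 - 7*x^2 - 134*x - 120 = (x - 4)*(x + 1)*(x + 5)*(x + 6) = 0.
  ⇒ x = -6, -5, -1, 4

f''(x) = 4*x^3 + 24*x^2 - 14*x - 134
Second-derivative test at each critical point:
  f''(-6) = -50 < 0 → local maximum
  f''(-5) = 36 > 0 → local minimum
  f''(-1) = -100 < 0 → local maximum
  f''(4) = 450 > 0 → local minimum

Critical points: x = -6 (local maximum); x = -5 (local minimum); x = -1 (local maximum); x = 4 (local minimum)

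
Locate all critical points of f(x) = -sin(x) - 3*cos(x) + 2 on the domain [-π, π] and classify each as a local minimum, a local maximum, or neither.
f'(x) = 3*sin(x) - cos(x)

Solve f'(x) = 0 on [-π, π]:
  f'(x) = 0 ⇔ -cos(x) = -3*sin(x) ⇔ tan(x) = 1/3, i.e. x = arctan(1/3) + nπ; keep the solutions lying in [-π, π].
  ⇒ x = -pi + atan(1/3) ≈ -2.8198, atan(1/3) ≈ 0.3218

f''(x) = sin(x) + 3*cos(x)
Second-derivative test at each critical point:
  f''(-2.8198) = -3.1623 < 0 → local maximum
  f''(0.3218) = 3.1623 > 0 → local minimum

Critical points: x = -pi + atan(1/3) ≈ -2.8198 (local maximum); x = atan(1/3) ≈ 0.3218 (local minimum)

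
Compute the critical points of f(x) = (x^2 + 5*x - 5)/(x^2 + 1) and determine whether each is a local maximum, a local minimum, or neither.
f'(x) = (-5*x^2 + 12*x + 5)/(x^4 + 2*x^2 + 1)

Solve f'(x) = 0:
  f'(x) = -(5*x^2 - 12*x - 5)/(x^2 + 1)^2; the denominator is positive wherever f is defined, so f'(x) = 0 ⇔ -5*x^2 + 12*x + 5 = 0.
  5*x^2 - 12*x - 5 = 0 has no rational roots; quadratic formula: x = (12 ± √244)/10.
  ⇒ x = 6/5 - sqrt(61)/5 ≈ -0.3620, 6/5 + sqrt(61)/5 ≈ 2.7620

f''(x) = 2*(5*x^3 - 18*x^2 - 15*x + 6)/(x^6 + 3*x^4 + 3*x^2 + 1)
Second-derivative test at each critical point:
  f''(-0.3620) = 12.2098 > 0 → local minimum
  f''(2.7620) = -0.2098 < 0 → local maximum

Critical points: x = 6/5 - sqrt(61)/5 ≈ -0.3620 (local minimum); x = 6/5 + sqrt(61)/5 ≈ 2.7620 (local maximum)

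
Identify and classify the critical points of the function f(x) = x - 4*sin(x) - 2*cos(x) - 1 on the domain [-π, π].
f'(x) = 2*sin(x) - 4*cos(x) + 1

Solve f'(x) = 0 on [-π, π]:
  f'(x) = 0 ⇔ 2*sin(x) - 4*cos(x) = -1. Write the left side as R·cos(x + φ) with R = √((-4)² + (-2)²) = 2*sqrt(5), cos φ = -2*sqrt(5)/5, sin φ = -sqrt(5)/5; then cos(x + φ) = -sqrt(5)/10. Solve for x and keep the solutions lying in [-π, π].
  ⇒ x = -pi + atan((-2*sqrt(19) - 1)/(2 - sqrt(19))) ≈ -1.8089, atan((-1 + 2*sqrt(19))/(2 + sqrt(19))) ≈ 0.8816

f''(x) = 4*sin(x) + 2*cos(x)
Second-derivative test at each critical point:
  f''(-1.8089) = -4.3589 < 0 → local maximum
  f''(0.8816) = 4.3589 > 0 → local minimum

Critical points: x = -pi + atan((-2*sqrt(19) - 1)/(2 - sqrt(19))) ≈ -1.8089 (local maximum); x = atan((-1 + 2*sqrt(19))/(2 + sqrt(19))) ≈ 0.8816 (local minimum)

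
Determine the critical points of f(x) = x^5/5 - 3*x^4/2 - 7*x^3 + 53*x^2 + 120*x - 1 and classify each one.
f'(x) = x^4 - 6*x^3 - 21*x^2 + 106*x + 120

Solve f'(x) = 0:
  Factor: x^4 - 6*x^3 - 21*x^2 + 106*x + 120 = (x - 6)*(x - 5)*(x + 1)*(x + 4) = 0.
  ⇒ x = -4, -1, 5, 6

f''(x) = 4*x^3 - 18*x^2 - 42*x + 106
Second-derivative test at each critical point:
  f''(-4) = -270 < 0 → local maximum
  f''(-1) = 126 > 0 → local minimum
  f''(5) = -54 < 0 → local maximum
  f''(6) = 70 > 0 → local minimum

Critical points: x = -4 (local maximum); x = -1 (local minimum); x = 5 (local maximum); x = 6 (local minimum)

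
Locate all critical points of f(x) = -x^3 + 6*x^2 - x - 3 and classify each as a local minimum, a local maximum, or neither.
f'(x) = -3*x^2 + 12*x - 1

Solve f'(x) = 0:
  3*x^2 - 12*x + 1 = 0 has no rational roots; quadratic formula: x = (12 ± √132)/6.
  ⇒ x = 2 - sqrt(33)/3 ≈ 0.0851, sqrt(33)/3 + 2 ≈ 3.9149

f''(x) = 12 - 6*x
Second-derivative test at each critical point:
  f''(0.0851) = 11.4891 > 0 → local minimum
  f''(3.9149) = -11.4891 < 0 → local maximum

Critical points: x = 2 - sqrt(33)/3 ≈ 0.0851 (local minimum); x = sqrt(33)/3 + 2 ≈ 3.9149 (local maximum)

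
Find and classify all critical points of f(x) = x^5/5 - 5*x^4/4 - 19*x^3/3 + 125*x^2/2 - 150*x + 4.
f'(x) = x^4 - 5*x^3 - 19*x^2 + 125*x - 150

Solve f'(x) = 0:
  Factor: x^4 - 5*x^3 - 19*x^2 + 125*x - 150 = (x - 5)*(x - 3)*(x - 2)*(x + 5) = 0.
  ⇒ x = -5, 2, 3, 5

f''(x) = 4*x^3 - 15*x^2 - 38*x + 125
Second-derivative test at each critical point:
  f''(-5) = -560 < 0 → local maximum
  f''(2) = 21 > 0 → local minimum
  f''(3) = -16 < 0 → local maximum
  f''(5) = 60 > 0 → local minimum

Critical points: x = -5 (local maximum); x = 2 (local minimum); x = 3 (local maximum); x = 5 (local minimum)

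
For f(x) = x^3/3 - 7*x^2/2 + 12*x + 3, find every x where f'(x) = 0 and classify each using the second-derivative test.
f'(x) = x^2 - 7*x + 12

Solve f'(x) = 0:
  Factor: x^2 - 7*x + 12 = (x - 4)*(x - 3) = 0.
  ⇒ x = 3, 4

f''(x) = 2*x - 7
Second-derivative test at each critical point:
  f''(3) = -1 < 0 → local maximum
  f''(4) = 1 > 0 → local minimum

Critical points: x = 3 (local maximum); x = 4 (local minimum)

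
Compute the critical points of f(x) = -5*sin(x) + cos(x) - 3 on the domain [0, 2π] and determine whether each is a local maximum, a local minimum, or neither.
f'(x) = -sin(x) - 5*cos(x)

Solve f'(x) = 0 on [0, 2π]:
  f'(x) = 0 ⇔ -5*cos(x) = sin(x) ⇔ tan(x) = -5, i.e. x = arctan(-5) + nπ; keep the solutions lying in [0, 2π].
  ⇒ x = pi - atan(5) ≈ 1.7682, -atan(5) + 2*pi ≈ 4.9098

f''(x) = 5*sin(x) - cos(x)
Second-derivative test at each critical point:
  f''(1.7682) = 5.0990 > 0 → local minimum
  f''(4.9098) = -5.0990 < 0 → local maximum

Critical points: x = pi - atan(5) ≈ 1.7682 (local minimum); x = -atan(5) + 2*pi ≈ 4.9098 (local maximum)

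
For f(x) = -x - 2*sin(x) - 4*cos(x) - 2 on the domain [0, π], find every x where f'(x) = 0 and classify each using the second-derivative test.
f'(x) = 4*sin(x) - 2*cos(x) - 1

Solve f'(x) = 0 on [0, π]:
  f'(x) = 0 ⇔ 4*sin(x) - 2*cos(x) = 1. Write the left side as R·cos(x + φ) with R = √((-2)² + (-4)²) = 2*sqrt(5), cos φ = -sqrt(5)/5, sin φ = -2*sqrt(5)/5; then cos(x + φ) = sqrt(5)/10. Solve for x and keep the solutions lying in [0, π].
  ⇒ x = atan((2 + sqrt(19))/(-1 + 2*sqrt(19))) ≈ 0.6892

f''(x) = 2*sin(x) + 4*cos(x)
Second-derivative test at each critical point:
  f''(0.6892) = 4.3589 > 0 → local minimum

Critical points: x = atan((2 + sqrt(19))/(-1 + 2*sqrt(19))) ≈ 0.6892 (local minimum)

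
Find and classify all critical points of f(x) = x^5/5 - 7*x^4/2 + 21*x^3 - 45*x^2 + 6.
f'(x) = x*(x^3 - 14*x^2 + 63*x - 90)

Solve f'(x) = 0:
  Factor: x^4 - 14*x^3 + 63*x^2 - 90*x = x*(x - 6)*(x - 5)*(x - 3) = 0.
  ⇒ x = 0, 3, 5, 6

f''(x) = 4*x^3 - 42*x^2 + 126*x - 90
Second-derivative test at each critical point:
  f''(0) = -90 < 0 → local maximum
  f''(3) = 18 > 0 → local minimum
  f''(5) = -10 < 0 → local maximum
  f''(6) = 18 > 0 → local minimum

Critical points: x = 0 (local maximum); x = 3 (local minimum); x = 5 (local maximum); x = 6 (local minimum)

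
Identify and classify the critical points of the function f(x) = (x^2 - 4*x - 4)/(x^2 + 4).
f'(x) = 4*(x^2 + 4*x - 4)/(x^4 + 8*x^2 + 16)

Solve f'(x) = 0:
  f'(x) = 4*(x^2 + 4*x - 4)/(x^2 + 4)^2; the denominator is positive wherever f is defined, so f'(x) = 0 ⇔ 4*x^2 + 16*x - 16 = 0.
  Factor: 4*x^2 + 16*x - 16 = 4*(x^2 + 4*x - 4); x^2 + 4*x - 4 = 0 has no rational roots; quadratic formula: x = (-4 ± √32)/2.
  ⇒ x = -2*sqrt(2) - 2 ≈ -4.8284, -2 + 2*sqrt(2) ≈ 0.8284

f''(x) = 8*(-x^3 - 6*x^2 + 12*x + 8)/(x^6 + 12*x^4 + 48*x^2 + 64)
Second-derivative test at each critical point:
  f''(-4.8284) = -0.0303 < 0 → local maximum
  f''(0.8284) = 1.0303 > 0 → local minimum

Critical points: x = -2*sqrt(2) - 2 ≈ -4.8284 (local maximum); x = -2 + 2*sqrt(2) ≈ 0.8284 (local minimum)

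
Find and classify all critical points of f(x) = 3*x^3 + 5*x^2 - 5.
f'(x) = x*(9*x + 10)

Solve f'(x) = 0:
  Factor: 9*x^2 + 10*x = x*(9*x + 10) = 0.
  ⇒ x = -10/9, 0

f''(x) = 18*x + 10
Second-derivative test at each critical point:
  f''(-10/9) = -10 < 0 → local maximum
  f''(0) = 10 > 0 → local minimum

Critical points: x = -10/9 (local maximum); x = 0 (local minimum)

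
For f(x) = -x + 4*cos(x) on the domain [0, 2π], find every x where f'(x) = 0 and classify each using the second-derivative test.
f'(x) = -4*sin(x) - 1

Solve f'(x) = 0 on [0, 2π]:
  f'(x) = 0 ⇔ sin(x) = -1/4, i.e. x = arcsin(-1/4) + 2nπ or x = π − arcsin(-1/4) + 2nπ; keep the solutions lying in [0, 2π].
  ⇒ x = asin(1/4) + pi ≈ 3.3943, -asin(1/4) + 2*pi ≈ 6.0305

f''(x) = -4*cos(x)
Second-derivative test at each critical point:
  f''(3.3943) = 3.8730 > 0 → local minimum
  f''(6.0305) = -3.8730 < 0 → local maximum

Critical points: x = asin(1/4) + pi ≈ 3.3943 (local minimum); x = -asin(1/4) + 2*pi ≈ 6.0305 (local maximum)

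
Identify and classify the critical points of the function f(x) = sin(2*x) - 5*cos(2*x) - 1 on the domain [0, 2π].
f'(x) = 10*sin(2*x) + 2*cos(2*x)

Solve f'(x) = 0 on [0, 2π]:
  f'(x) = 0 ⇔ cos(2*x) = -5*sin(2*x) ⇔ tan(2*x) = -1/5, i.e. 2*x = arctan(-1/5) + nπ; keep the solutions lying in [0, 2π].
  ⇒ x = -atan(1/5)/2 + pi/2 ≈ 1.4721, pi - atan(1/5)/2 ≈ 3.0429, -atan(1/5)/2 + 3*pi/2 ≈ 4.6137, -atan(1/5)/2 + 2*pi ≈ 6.1845

f''(x) = -4*sin(2*x) + 20*cos(2*x)
Second-derivative test at each critical point:
  f''(1.4721) = -20.3961 < 0 → local maximum
  f''(3.0429) = 20.3961 > 0 → local minimum
  f''(4.6137) = -20.3961 < 0 → local maximum
  f''(6.1845) = 20.3961 > 0 → local minimum

Critical points: x = -atan(1/5)/2 + pi/2 ≈ 1.4721 (local maximum); x = pi - atan(1/5)/2 ≈ 3.0429 (local minimum); x = -atan(1/5)/2 + 3*pi/2 ≈ 4.6137 (local maximum); x = -atan(1/5)/2 + 2*pi ≈ 6.1845 (local minimum)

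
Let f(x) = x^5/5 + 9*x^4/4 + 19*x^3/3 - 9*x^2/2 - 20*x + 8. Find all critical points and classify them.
f'(x) = x^4 + 9*x^3 + 19*x^2 - 9*x - 20

Solve f'(x) = 0:
  Factor: x^4 + 9*x^3 + 19*x^2 - 9*x - 20 = (x - 1)*(x + 1)*(x + 4)*(x + 5) = 0.
  ⇒ x = -5, -4, -1, 1

f''(x) = 4*x^3 + 27*x^2 + 38*x - 9
Second-derivative test at each critical point:
  f''(-5) = -24 < 0 → local maximum
  f''(-4) = 15 > 0 → local minimum
  f''(-1) = -24 < 0 → local maximum
  f''(1) = 60 > 0 → local minimum

Critical points: x = -5 (local maximum); x = -4 (local minimum); x = -1 (local maximum); x = 1 (local minimum)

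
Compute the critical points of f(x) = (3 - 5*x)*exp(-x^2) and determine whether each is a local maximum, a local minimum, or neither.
f'(x) = (2*x*(5*x - 3) - 5)*exp(-x^2)

Solve f'(x) = 0:
  f'(x) = (10*x^2 - 6*x - 5)·exp(-x^2) and exp(-x^2) > 0 for every x, so f'(x) = 0 ⇔ 10*x^2 - 6*x - 5 = 0.
  10*x^2 - 6*x - 5 = 0 has no rational roots; quadratic formula: x = (6 ± √236)/20.
  ⇒ x = 3/10 - sqrt(59)/10 ≈ -0.4681, 3/10 + sqrt(59)/10 ≈ 1.0681

f''(x) = 2*(2*x^2*(3 - 5*x) + 15*x - 3)*exp(-x^2)
Second-derivative test at each critical point:
  f''(-0.4681) = -12.3392 < 0 → local maximum
  f''(1.0681) = 4.9089 > 0 → local minimum

Critical points: x = 3/10 - sqrt(59)/10 ≈ -0.4681 (local maximum); x = 3/10 + sqrt(59)/10 ≈ 1.0681 (local minimum)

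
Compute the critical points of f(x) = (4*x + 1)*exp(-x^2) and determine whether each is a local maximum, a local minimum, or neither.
f'(x) = 2*(-x*(4*x + 1) + 2)*exp(-x^2)

Solve f'(x) = 0:
  f'(x) = (-8*x^2 - 2*x + 4)·exp(-x^2) and exp(-x^2) > 0 for every x, so f'(x) = 0 ⇔ -8*x^2 - 2*x + 4 = 0.
  Factor: -8*x^2 - 2*x + 4 = -2*(4*x^2 + x - 2); 4*x^2 + x - 2 = 0 has no rational roots; quadratic formula: x = (-1 ± √33)/8.
  ⇒ x = -sqrt(33)/8 - 1/8 ≈ -0.8431, -1/8 + sqrt(33)/8 ≈ 0.5931

f''(x) = 2*(2*x^2*(4*x + 1) - 12*x - 1)*exp(-x^2)
Second-derivative test at each critical point:
  f''(-0.8431) = 5.6442 > 0 → local minimum
  f''(0.5931) = -8.0822 < 0 → local maximum

Critical points: x = -sqrt(33)/8 - 1/8 ≈ -0.8431 (local minimum); x = -1/8 + sqrt(33)/8 ≈ 0.5931 (local maximum)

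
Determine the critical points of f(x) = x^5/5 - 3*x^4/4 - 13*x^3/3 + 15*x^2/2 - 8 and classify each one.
f'(x) = x*(x^3 - 3*x^2 - 13*x + 15)

Solve f'(x) = 0:
  Factor: x^4 - 3*x^3 - 13*x^2 + 15*x = x*(x - 5)*(x - 1)*(x + 3) = 0.
  ⇒ x = -3, 0, 1, 5

f''(x) = 4*x^3 - 9*x^2 - 26*x + 15
Second-derivative test at each critical point:
  f''(-3) = -96 < 0 → local maximum
  f''(0) = 15 > 0 → local minimum
  f''(1) = -16 < 0 → local maximum
  f''(5) = 160 > 0 → local minimum

Critical points: x = -3 (local maximum); x = 0 (local minimum); x = 1 (local maximum); x = 5 (local minimum)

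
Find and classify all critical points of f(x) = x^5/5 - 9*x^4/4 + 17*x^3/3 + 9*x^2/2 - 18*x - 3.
f'(x) = x^4 - 9*x^3 + 17*x^2 + 9*x - 18

Solve f'(x) = 0:
  Factor: x^4 - 9*x^3 + 17*x^2 + 9*x - 18 = (x - 6)*(x - 3)*(x - 1)*(x + 1) = 0.
  ⇒ x = -1, 1, 3, 6

f''(x) = 4*x^3 - 27*x^2 + 34*x + 9
Second-derivative test at each critical point:
  f''(-1) = -56 < 0 → local maximum
  f''(1) = 20 > 0 → local minimum
  f''(3) = -24 < 0 → local maximum
  f''(6) = 105 > 0 → local minimum

Critical points: x = -1 (local maximum); x = 1 (local minimum); x = 3 (local maximum); x = 6 (local minimum)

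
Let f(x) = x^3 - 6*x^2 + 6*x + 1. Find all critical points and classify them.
f'(x) = 3*x^2 - 12*x + 6

Solve f'(x) = 0:
  Factor: 3*x^2 - 12*x + 6 = 3*(x^2 - 4*x + 2); x^2 - 4*x + 2 = 0 has no rational roots; quadratic formula: x = (4 ± √8)/2.
  ⇒ x = 2 - sqrt(2) ≈ 0.5858, sqrt(2) + 2 ≈ 3.4142

f''(x) = 6*x - 12
Second-derivative test at each critical point:
  f''(0.5858) = -8.4853 < 0 → local maximum
  f''(3.4142) = 8.4853 > 0 → local minimum

Critical points: x = 2 - sqrt(2) ≈ 0.5858 (local maximum); x = sqrt(2) + 2 ≈ 3.4142 (local minimum)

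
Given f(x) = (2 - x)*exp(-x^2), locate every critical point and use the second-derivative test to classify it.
f'(x) = (2*x*(x - 2) - 1)*exp(-x^2)

Solve f'(x) = 0:
  f'(x) = (2*x^2 - 4*x - 1)·exp(-x^2) and exp(-x^2) > 0 for every x, so f'(x) = 0 ⇔ 2*x^2 - 4*x - 1 = 0.
  2*x^2 - 4*x - 1 = 0 has no rational roots; quadratic formula: x = (4 ± √24)/4.
  ⇒ x = 1 - sqrt(6)/2 ≈ -0.2247, 1 + sqrt(6)/2 ≈ 2.2247

f''(x) = 2*(2*x^2*(2 - x) + 3*x - 2)*exp(-x^2)
Second-derivative test at each critical point:
  f''(-0.2247) = -4.6577 < 0 → local maximum
  f''(2.2247) = 0.0347 > 0 → local minimum

Critical points: x = 1 - sqrt(6)/2 ≈ -0.2247 (local maximum); x = 1 + sqrt(6)/2 ≈ 2.2247 (local minimum)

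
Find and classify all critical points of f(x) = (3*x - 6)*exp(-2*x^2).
f'(x) = 3*(-4*x*(x - 2) + 1)*exp(-2*x^2)

Solve f'(x) = 0:
  f'(x) = (-12*x^2 + 24*x + 3)·exp(-2*x^2) and exp(-2*x^2) > 0 for every x, so f'(x) = 0 ⇔ -12*x^2 + 24*x + 3 = 0.
  Factor: -12*x^2 + 24*x + 3 = -3*(4*x^2 - 8*x - 1); 4*x^2 - 8*x - 1 = 0 has no rational roots; quadratic formula: x = (8 ± √80)/8.
  ⇒ x = 1 - sqrt(5)/2 ≈ -0.1180, 1 + sqrt(5)/2 ≈ 2.1180

f''(x) = 12*(4*x^2*(x - 2) - 3*x + 2)*exp(-2*x^2)
Second-derivative test at each critical point:
  f''(-0.1180) = 26.0955 > 0 → local minimum
  f''(2.1180) = -0.0034 < 0 → local maximum

Critical points: x = 1 - sqrt(5)/2 ≈ -0.1180 (local minimum); x = 1 + sqrt(5)/2 ≈ 2.1180 (local maximum)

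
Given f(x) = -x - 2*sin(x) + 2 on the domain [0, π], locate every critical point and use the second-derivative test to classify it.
f'(x) = -2*cos(x) - 1

Solve f'(x) = 0 on [0, π]:
  f'(x) = 0 ⇔ cos(x) = -1/2, i.e. x = ±arccos(-1/2) + 2nπ; keep the solutions lying in [0, π].
  ⇒ x = 2*pi/3 ≈ 2.0944

f''(x) = 2*sin(x)
Second-derivative test at each critical point:
  f''(2.0944) = 1.7321 > 0 → local minimum

Critical points: x = 2*pi/3 ≈ 2.0944 (local minimum)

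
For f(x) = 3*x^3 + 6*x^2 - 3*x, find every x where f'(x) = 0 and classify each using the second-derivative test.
f'(x) = 9*x^2 + 12*x - 3

Solve f'(x) = 0:
  Factor: 9*x^2 + 12*x - 3 = 3*(3*x^2 + 4*x - 1); 3*x^2 + 4*x - 1 = 0 has no rational roots; quadratic formula: x = (-4 ± √28)/6.
  ⇒ x = -sqrt(7)/3 - 2/3 ≈ -1.5486, -2/3 + sqrt(7)/3 ≈ 0.2153

f''(x) = 18*x + 12
Second-derivative test at each critical point:
  f''(-1.5486) = -15.8745 < 0 → local maximum
  f''(0.2153) = 15.8745 > 0 → local minimum

Critical points: x = -sqrt(7)/3 - 2/3 ≈ -1.5486 (local maximum); x = -2/3 + sqrt(7)/3 ≈ 0.2153 (local minimum)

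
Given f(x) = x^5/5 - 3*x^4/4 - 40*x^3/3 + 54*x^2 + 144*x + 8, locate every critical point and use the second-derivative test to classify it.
f'(x) = x^4 - 3*x^3 - 40*x^2 + 108*x + 144

Solve f'(x) = 0:
  Factor: x^4 - 3*x^3 - 40*x^2 + 108*x + 144 = (x - 6)*(x - 4)*(x + 1)*(x + 6) = 0.
  ⇒ x = -6, -1, 4, 6

f''(x) = 4*x^3 - 9*x^2 - 80*x + 108
Second-derivative test at each critical point:
  f''(-6) = -600 < 0 → local maximum
  f''(-1) = 175 > 0 → local minimum
  f''(4) = -100 < 0 → local maximum
  f''(6) = 168 > 0 → local minimum

Critical points: x = -6 (local maximum); x = -1 (local minimum); x = 4 (local maximum); x = 6 (local minimum)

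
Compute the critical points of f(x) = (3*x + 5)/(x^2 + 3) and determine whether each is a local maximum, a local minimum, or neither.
f'(x) = (-3*x^2 - 10*x + 9)/(x^4 + 6*x^2 + 9)

Solve f'(x) = 0:
  f'(x) = -(3*x^2 + 10*x - 9)/(x^2 + 3)^2; the denominator is positive wherever f is defined, so f'(x) = 0 ⇔ -3*x^2 - 10*x + 9 = 0.
  3*x^2 + 10*x - 9 = 0 has no rational roots; quadratic formula: x = (-10 ± √208)/6.
  ⇒ x = -2*sqrt(13)/3 - 5/3 ≈ -4.0704, -5/3 + 2*sqrt(13)/3 ≈ 0.7370

f''(x) = 2*(4*x^2*(3*x + 5) - (9*x + 5)*(x^2 + 3))/(x^2 + 3)^3
Second-derivative test at each critical point:
  f''(-4.0704) = 0.0377 > 0 → local minimum
  f''(0.7370) = -1.1488 < 0 → local maximum

Critical points: x = -2*sqrt(13)/3 - 5/3 ≈ -4.0704 (local minimum); x = -5/3 + 2*sqrt(13)/3 ≈ 0.7370 (local maximum)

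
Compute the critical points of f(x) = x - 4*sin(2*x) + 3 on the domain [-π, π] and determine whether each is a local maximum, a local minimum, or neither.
f'(x) = 1 - 8*cos(2*x)

Solve f'(x) = 0 on [-π, π]:
  f'(x) = 0 ⇔ cos(2*x) = 1/8, i.e. 2*x = ±arccos(1/8) + 2nπ; keep the solutions lying in [-π, π].
  ⇒ x = -pi + acos(1/8)/2 ≈ -2.4189, -acos(1/8)/2 ≈ -0.7227, acos(1/8)/2 ≈ 0.7227, pi - acos(1/8)/2 ≈ 2.4189

f''(x) = 16*sin(2*x)
Second-derivative test at each critical point:
  f''(-2.4189) = 15.8745 > 0 → local minimum
  f''(-0.7227) = -15.8745 < 0 → local maximum
  f''(0.7227) = 15.8745 > 0 → local minimum
  f''(2.4189) = -15.8745 < 0 → local maximum

Critical points: x = -pi + acos(1/8)/2 ≈ -2.4189 (local minimum); x = -acos(1/8)/2 ≈ -0.7227 (local maximum); x = acos(1/8)/2 ≈ 0.7227 (local minimum); x = pi - acos(1/8)/2 ≈ 2.4189 (local maximum)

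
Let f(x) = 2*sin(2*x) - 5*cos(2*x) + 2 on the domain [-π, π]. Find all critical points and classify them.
f'(x) = 10*sin(2*x) + 4*cos(2*x)

Solve f'(x) = 0 on [-π, π]:
  f'(x) = 0 ⇔ 2*cos(2*x) = -5*sin(2*x) ⇔ tan(2*x) = -2/5, i.e. 2*x = arctan(-2/5) + nπ; keep the solutions lying in [-π, π].
  ⇒ x = -pi/2 - atan(2/5)/2 ≈ -1.7610, -atan(2/5)/2 ≈ -0.1903, -atan(2/5)/2 + pi/2 ≈ 1.3805, pi - atan(2/5)/2 ≈ 2.9513

f''(x) = -8*sin(2*x) + 20*cos(2*x)
Second-derivative test at each critical point:
  f''(-1.7610) = -21.5407 < 0 → local maximum
  f''(-0.1903) = 21.5407 > 0 → local minimum
  f''(1.3805) = -21.5407 < 0 → local maximum
  f''(2.9513) = 21.5407 > 0 → local minimum

Critical points: x = -pi/2 - atan(2/5)/2 ≈ -1.7610 (local maximum); x = -atan(2/5)/2 ≈ -0.1903 (local minimum); x = -atan(2/5)/2 + pi/2 ≈ 1.3805 (local maximum); x = pi - atan(2/5)/2 ≈ 2.9513 (local minimum)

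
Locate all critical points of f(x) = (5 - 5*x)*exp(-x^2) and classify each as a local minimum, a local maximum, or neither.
f'(x) = 5*(2*x*(x - 1) - 1)*exp(-x^2)

Solve f'(x) = 0:
  f'(x) = (10*x^2 - 10*x - 5)·exp(-x^2) and exp(-x^2) > 0 for every x, so f'(x) = 0 ⇔ 10*x^2 - 10*x - 5 = 0.
  Factor: 10*x^2 - 10*x - 5 = 5*(2*x^2 - 2*x - 1); 2*x^2 - 2*x - 1 = 0 has no rational roots; quadratic formula: x = (2 ± √12)/4.
  ⇒ x = 1/2 - sqrt(3)/2 ≈ -0.3660, 1/2 + sqrt(3)/2 ≈ 1.3660

f''(x) = 10*(2*x^2*(1 - x) + 3*x - 1)*exp(-x^2)
Second-derivative test at each critical point:
  f''(-0.3660) = -15.1487 < 0 → local maximum
  f''(1.3660) = 2.6801 > 0 → local minimum

Critical points: x = 1/2 - sqrt(3)/2 ≈ -0.3660 (local maximum); x = 1/2 + sqrt(3)/2 ≈ 1.3660 (local minimum)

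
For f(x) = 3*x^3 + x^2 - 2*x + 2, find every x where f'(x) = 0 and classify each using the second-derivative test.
f'(x) = 9*x^2 + 2*x - 2

Solve f'(x) = 0:
  9*x^2 + 2*x - 2 = 0 has no rational roots; quadratic formula: x = (-2 ± √76)/18.
  ⇒ x = -sqrt(19)/9 - 1/9 ≈ -0.5954, -1/9 + sqrt(19)/9 ≈ 0.3732

f''(x) = 18*x + 2
Second-derivative test at each critical point:
  f''(-0.5954) = -8.7178 < 0 → local maximum
  f''(0.3732) = 8.7178 > 0 → local minimum

Critical points: x = -sqrt(19)/9 - 1/9 ≈ -0.5954 (local maximum); x = -1/9 + sqrt(19)/9 ≈ 0.3732 (local minimum)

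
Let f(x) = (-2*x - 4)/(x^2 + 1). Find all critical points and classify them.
f'(x) = 2*(-x^2 + 2*x*(x + 2) - 1)/(x^2 + 1)^2

Solve f'(x) = 0:
  f'(x) = 2*(x^2 + 4*x - 1)/(x^2 + 1)^2; the denominator is positive wherever f is defined, so f'(x) = 0 ⇔ 2*x^2 + 8*x - 2 = 0.
  Factor: 2*x^2 + 8*x - 2 = 2*(x^2 + 4*x - 1); x^2 + 4*x - 1 = 0 has no rational roots; quadratic formula: x = (-4 ± √20)/2.
  ⇒ x = -sqrt(5) - 2 ≈ -4.2361, -2 + sqrt(5) ≈ 0.2361

f''(x) = 4*(-4*x^2*(x + 2) + (3*x + 2)*(x^2 + 1))/(x^2 + 1)^3
Second-derivative test at each critical point:
  f''(-4.2361) = -0.0249 < 0 → local maximum
  f''(0.2361) = 8.0249 > 0 → local minimum

Critical points: x = -sqrt(5) - 2 ≈ -4.2361 (local maximum); x = -2 + sqrt(5) ≈ 0.2361 (local minimum)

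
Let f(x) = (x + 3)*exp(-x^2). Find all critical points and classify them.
f'(x) = (-2*x*(x + 3) + 1)*exp(-x^2)

Solve f'(x) = 0:
  f'(x) = (-2*x^2 - 6*x + 1)·exp(-x^2) and exp(-x^2) > 0 for every x, so f'(x) = 0 ⇔ -2*x^2 - 6*x + 1 = 0.
  2*x^2 + 6*x - 1 = 0 has no rational roots; quadratic formula: x = (-6 ± √44)/4.
  ⇒ x = -sqrt(11)/2 - 3/2 ≈ -3.1583, -3/2 + sqrt(11)/2 ≈ 0.1583

f''(x) = 2*(2*x^2*(x + 3) - 3*x - 3)*exp(-x^2)
Second-derivative test at each critical point:
  f''(-3.1583) = 3.088e-04 > 0 → local minimum
  f''(0.1583) = -6.4691 < 0 → local maximum

Critical points: x = -sqrt(11)/2 - 3/2 ≈ -3.1583 (local minimum); x = -3/2 + sqrt(11)/2 ≈ 0.1583 (local maximum)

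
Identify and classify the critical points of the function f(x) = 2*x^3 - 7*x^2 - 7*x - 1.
f'(x) = 6*x^2 - 14*x - 7

Solve f'(x) = 0:
  6*x^2 - 14*x - 7 = 0 has no rational roots; quadratic formula: x = (14 ± √364)/12.
  ⇒ x = 7/6 - sqrt(91)/6 ≈ -0.4232, 7/6 + sqrt(91)/6 ≈ 2.7566

f''(x) = 12*x - 14
Second-derivative test at each critical point:
  f''(-0.4232) = -19.0788 < 0 → local maximum
  f''(2.7566) = 19.0788 > 0 → local minimum

Critical points: x = 7/6 - sqrt(91)/6 ≈ -0.4232 (local maximum); x = 7/6 + sqrt(91)/6 ≈ 2.7566 (local minimum)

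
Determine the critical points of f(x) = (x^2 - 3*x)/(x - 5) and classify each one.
f'(x) = (x^2 - 10*x + 15)/(x^2 - 10*x + 25)

Solve f'(x) = 0:
  f'(x) = (x^2 - 10*x + 15)/(x - 5)^2; the denominator is positive wherever f is defined, so f'(x) = 0 ⇔ x^2 - 10*x + 15 = 0.
  x^2 - 10*x + 15 = 0 has no rational roots; quadratic formula: x = (10 ± √40)/2.
  ⇒ x = 5 - sqrt(10) ≈ 1.8377, sqrt(10) + 5 ≈ 8.1623

f''(x) = 20/(x^3 - 15*x^2 + 75*x - 125)
Second-derivative test at each critical point:
  f''(1.8377) = -0.6325 < 0 → local maximum
  f''(8.1623) = 0.6325 > 0 → local minimum

Critical points: x = 5 - sqrt(10) ≈ 1.8377 (local maximum); x = sqrt(10) + 5 ≈ 8.1623 (local minimum)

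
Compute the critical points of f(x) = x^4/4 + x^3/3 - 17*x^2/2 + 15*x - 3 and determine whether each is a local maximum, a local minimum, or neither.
f'(x) = x^3 + x^2 - 17*x + 15

Solve f'(x) = 0:
  Factor: x^3 + x^2 - 17*x + 15 = (x - 3)*(x - 1)*(x + 5) = 0.
  ⇒ x = -5, 1, 3

f''(x) = 3*x^2 + 2*x - 17
Second-derivative test at each critical point:
  f''(-5) = 48 > 0 → local minimum
  f''(1) = -12 < 0 → local maximum
  f''(3) = 16 > 0 → local minimum

Critical points: x = -5 (local minimum); x = 1 (local maximum); x = 3 (local minimum)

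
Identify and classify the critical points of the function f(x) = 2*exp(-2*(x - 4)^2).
f'(x) = 8*(4 - x)*exp(-2*(x - 4)^2)

Solve f'(x) = 0:
  f'(x) = (32 - 8*x)·exp(-2*(x - 4)^2) and exp(-2*(x - 4)^2) > 0 for every x, so f'(x) = 0 ⇔ 32 - 8*x = 0.
  Factor: 32 - 8*x = -8*(x - 4) = 0.
  ⇒ x = 4

f''(x) = 8*(4*(x - 4)^2 - 1)*exp(-2*(x - 4)^2)
Second-derivative test at each critical point:
  f''(4) = -8 < 0 → local maximum

Critical points: x = 4 (local maximum)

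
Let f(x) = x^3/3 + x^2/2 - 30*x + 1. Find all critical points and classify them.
f'(x) = x^2 + x - 30

Solve f'(x) = 0:
  Factor: x^2 + x - 30 = (x - 5)*(x + 6) = 0.
  ⇒ x = -6, 5

f''(x) = 2*x + 1
Second-derivative test at each critical point:
  f''(-6) = -11 < 0 → local maximum
  f''(5) = 11 > 0 → local minimum

Critical points: x = -6 (local maximum); x = 5 (local minimum)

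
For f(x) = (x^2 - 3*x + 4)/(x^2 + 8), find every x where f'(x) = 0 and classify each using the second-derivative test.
f'(x) = (3*x^2 + 8*x - 24)/(x^4 + 16*x^2 + 64)

Solve f'(x) = 0:
  f'(x) = (3*x^2 + 8*x - 24)/(x^2 + 8)^2; the denominator is positive wherever f is defined, so f'(x) = 0 ⇔ 3*x^2 + 8*x - 24 = 0.
  3*x^2 + 8*x - 24 = 0 has no rational roots; quadratic formula: x = (-8 ± √352)/6.
  ⇒ x = -2*sqrt(22)/3 - 4/3 ≈ -4.4603, -4/3 + 2*sqrt(22)/3 ≈ 1.7936

f''(x) = 2*(-3*x^3 - 12*x^2 + 72*x + 32)/(x^6 + 24*x^4 + 192*x^2 + 512)
Second-derivative test at each critical point:
  f''(-4.4603) = -0.0241 < 0 → local maximum
  f''(1.7936) = 0.1491 > 0 → local minimum

Critical points: x = -2*sqrt(22)/3 - 4/3 ≈ -4.4603 (local maximum); x = -4/3 + 2*sqrt(22)/3 ≈ 1.7936 (local minimum)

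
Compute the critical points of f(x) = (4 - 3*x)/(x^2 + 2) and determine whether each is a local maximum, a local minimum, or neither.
f'(x) = (3*x^2 - 8*x - 6)/(x^4 + 4*x^2 + 4)

Solve f'(x) = 0:
  f'(x) = (3*x^2 - 8*x - 6)/(x^2 + 2)^2; the denominator is positive wherever f is defined, so f'(x) = 0 ⇔ 3*x^2 - 8*x - 6 = 0.
  3*x^2 - 8*x - 6 = 0 has no rational roots; quadratic formula: x = (8 ± √136)/6.
  ⇒ x = 4/3 - sqrt(34)/3 ≈ -0.6103, 4/3 + sqrt(34)/3 ≈ 3.2770

f''(x) = 2*(4*x^2*(4 - 3*x) + (9*x - 4)*(x^2 + 2))/(x^2 + 2)^3
Second-derivative test at each critical point:
  f''(-0.6103) = -2.0719 < 0 → local maximum
  f''(3.2770) = 0.0719 > 0 → local minimum

Critical points: x = 4/3 - sqrt(34)/3 ≈ -0.6103 (local maximum); x = 4/3 + sqrt(34)/3 ≈ 3.2770 (local minimum)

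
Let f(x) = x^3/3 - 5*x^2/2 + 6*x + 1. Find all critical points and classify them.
f'(x) = x^2 - 5*x + 6

Solve f'(x) = 0:
  Factor: x^2 - 5*x + 6 = (x - 3)*(x - 2) = 0.
  ⇒ x = 2, 3

f''(x) = 2*x - 5
Second-derivative test at each critical point:
  f''(2) = -1 < 0 → local maximum
  f''(3) = 1 > 0 → local minimum

Critical points: x = 2 (local maximum); x = 3 (local minimum)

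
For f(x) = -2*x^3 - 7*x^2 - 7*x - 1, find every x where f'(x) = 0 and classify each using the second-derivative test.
f'(x) = -6*x^2 - 14*x - 7

Solve f'(x) = 0:
  6*x^2 + 14*x + 7 = 0 has no rational roots; quadratic formula: x = (-14 ± √28)/12.
  ⇒ x = -7/6 - sqrt(7)/6 ≈ -1.6076, -7/6 + sqrt(7)/6 ≈ -0.7257

f''(x) = -12*x - 14
Second-derivative test at each critical point:
  f''(-1.6076) = 5.2915 > 0 → local minimum
  f''(-0.7257) = -5.2915 < 0 → local maximum

Critical points: x = -7/6 - sqrt(7)/6 ≈ -1.6076 (local minimum); x = -7/6 + sqrt(7)/6 ≈ -0.7257 (local maximum)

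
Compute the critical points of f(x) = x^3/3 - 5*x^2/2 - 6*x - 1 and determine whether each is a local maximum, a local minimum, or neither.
f'(x) = x^2 - 5*x - 6

Solve f'(x) = 0:
  Factor: x^2 - 5*x - 6 = (x - 6)*(x + 1) = 0.
  ⇒ x = -1, 6

f''(x) = 2*x - 5
Second-derivative test at each critical point:
  f''(-1) = -7 < 0 → local maximum
  f''(6) = 7 > 0 → local minimum

Critical points: x = -1 (local maximum); x = 6 (local minimum)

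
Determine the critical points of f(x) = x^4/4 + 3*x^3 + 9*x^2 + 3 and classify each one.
f'(x) = x*(x^2 + 9*x + 18)

Solve f'(x) = 0:
  Factor: x^3 + 9*x^2 + 18*x = x*(x + 3)*(x + 6) = 0.
  ⇒ x = -6, -3, 0

f''(x) = 3*x^2 + 18*x + 18
Second-derivative test at each critical point:
  f''(-6) = 18 > 0 → local minimum
  f''(-3) = -9 < 0 → local maximum
  f''(0) = 18 > 0 → local minimum

Critical points: x = -6 (local minimum); x = -3 (local maximum); x = 0 (local minimum)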